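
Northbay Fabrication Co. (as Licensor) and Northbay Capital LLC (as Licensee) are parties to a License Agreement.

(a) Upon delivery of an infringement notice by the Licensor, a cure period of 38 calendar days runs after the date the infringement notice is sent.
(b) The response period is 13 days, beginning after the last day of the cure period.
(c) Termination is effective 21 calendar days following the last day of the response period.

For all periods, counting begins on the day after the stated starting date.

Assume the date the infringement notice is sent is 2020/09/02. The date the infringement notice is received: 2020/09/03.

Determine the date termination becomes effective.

2020/11/13

The last day of the cure period: 38 calendar days after 2020/09/02 is 2020/10/10.
The last day of the response period: 13 calendar days after 2020/10/10 is 2020/10/23.
Adding 21 calendar days to 2020/10/23 gives 2020/11/13, which is the date termination becomes effective.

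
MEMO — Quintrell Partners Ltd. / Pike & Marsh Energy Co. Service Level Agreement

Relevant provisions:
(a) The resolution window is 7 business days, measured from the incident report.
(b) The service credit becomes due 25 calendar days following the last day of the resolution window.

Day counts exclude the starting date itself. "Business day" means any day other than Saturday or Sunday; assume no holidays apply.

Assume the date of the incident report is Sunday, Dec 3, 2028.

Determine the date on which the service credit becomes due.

Jan 6, 2029

From Sunday, Dec 3, 2028, 7 business days (Dec 4, Dec 5, Dec 6, Dec 7, Dec 8, Dec 11, Dec 12, skipping weekends) brings us to Tuesday, Dec 12, 2028, which is the last day of the resolution window.
The date on which the service credit becomes due: 25 calendar days after Dec 12, 2028 is Jan 6, 2029.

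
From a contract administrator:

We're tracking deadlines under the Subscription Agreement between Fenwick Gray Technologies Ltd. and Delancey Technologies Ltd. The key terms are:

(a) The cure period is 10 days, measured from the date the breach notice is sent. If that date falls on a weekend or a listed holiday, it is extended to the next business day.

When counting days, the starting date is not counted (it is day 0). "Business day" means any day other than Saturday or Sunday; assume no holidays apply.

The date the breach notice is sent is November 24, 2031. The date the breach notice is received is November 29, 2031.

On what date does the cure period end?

December 4, 2031

The last day of the cure period: November 24, 2031 + 10 days = December 4, 2031. December 4, 2031 is a Thursday, so no roll-forward applies.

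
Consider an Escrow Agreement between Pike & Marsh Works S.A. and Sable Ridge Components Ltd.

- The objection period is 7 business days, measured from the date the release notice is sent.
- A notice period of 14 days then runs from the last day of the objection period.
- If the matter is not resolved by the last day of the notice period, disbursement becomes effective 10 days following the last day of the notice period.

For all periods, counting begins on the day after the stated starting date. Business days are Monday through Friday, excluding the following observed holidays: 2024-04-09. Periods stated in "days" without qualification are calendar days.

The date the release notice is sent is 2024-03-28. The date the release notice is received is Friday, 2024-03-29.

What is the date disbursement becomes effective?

2024-05-02

The last day of the objection period: counting 7 business days from Thursday, 2024-03-28 (Mar 29, Apr 1, Apr 2, Apr 3, Apr 4, Apr 5, Apr 8, skipping weekends) reaches Monday, 2024-04-08.
The last day of the notice period: 14 calendar days after 2024-04-08 is 2024-04-22.
Adding 10 calendar days to 2024-04-22 gives 2024-05-02, which is the date disbursement becomes effective.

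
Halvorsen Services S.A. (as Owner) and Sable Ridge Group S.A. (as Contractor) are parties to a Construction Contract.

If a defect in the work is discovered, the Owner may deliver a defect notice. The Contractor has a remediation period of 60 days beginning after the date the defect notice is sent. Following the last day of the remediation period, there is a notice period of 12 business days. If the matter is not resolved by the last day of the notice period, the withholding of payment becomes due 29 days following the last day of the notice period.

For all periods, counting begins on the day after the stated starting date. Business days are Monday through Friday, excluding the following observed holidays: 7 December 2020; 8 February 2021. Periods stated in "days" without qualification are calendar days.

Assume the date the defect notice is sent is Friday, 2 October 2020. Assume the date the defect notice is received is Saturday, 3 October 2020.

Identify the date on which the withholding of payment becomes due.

Adding 60 calendar days to 2 October 2020 gives 1 December 2020, which is the last day of the remediation period.
The last day of the notice period: 12 business days after Tuesday, 1 December 2020, skipping weekends and the listed holiday on Dec 7 — Dec 2, Dec 3, Dec 4, Dec 8, …, Dec 16, Dec 17, Dec 18 — lands on Friday, 18 December 2020.
The date on which the withholding of payment becomes due: 18 December 2020 + 29 days = 16 January 2021.

16 January 2021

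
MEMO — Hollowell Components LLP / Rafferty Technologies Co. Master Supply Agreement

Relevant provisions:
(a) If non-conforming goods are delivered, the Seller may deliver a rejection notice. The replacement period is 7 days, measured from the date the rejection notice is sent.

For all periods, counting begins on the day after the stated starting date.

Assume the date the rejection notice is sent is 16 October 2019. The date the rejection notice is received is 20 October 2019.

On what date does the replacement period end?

Adding 7 calendar days to 16 October 2019 gives 23 October 2019, which is the last day of the replacement period.

23 October 2019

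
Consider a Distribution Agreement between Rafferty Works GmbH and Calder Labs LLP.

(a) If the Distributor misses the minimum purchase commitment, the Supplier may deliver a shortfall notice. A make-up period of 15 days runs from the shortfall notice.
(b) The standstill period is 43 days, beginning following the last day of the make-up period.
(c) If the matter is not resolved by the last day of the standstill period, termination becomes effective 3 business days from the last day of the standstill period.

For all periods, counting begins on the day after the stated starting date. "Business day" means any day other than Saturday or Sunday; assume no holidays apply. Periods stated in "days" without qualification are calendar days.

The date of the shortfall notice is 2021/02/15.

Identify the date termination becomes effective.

The last day of the make-up period: 2021/02/15 + 15 days = 2021/03/02.
The last day of the standstill period: 2021/03/02 + 43 days = 2021/04/14.
From Wednesday, 2021/04/14, 3 business days (Apr 15, Apr 16, Apr 19, skipping weekends) brings us to Monday, 2021/04/19, which is the date termination becomes effective.

2021/04/19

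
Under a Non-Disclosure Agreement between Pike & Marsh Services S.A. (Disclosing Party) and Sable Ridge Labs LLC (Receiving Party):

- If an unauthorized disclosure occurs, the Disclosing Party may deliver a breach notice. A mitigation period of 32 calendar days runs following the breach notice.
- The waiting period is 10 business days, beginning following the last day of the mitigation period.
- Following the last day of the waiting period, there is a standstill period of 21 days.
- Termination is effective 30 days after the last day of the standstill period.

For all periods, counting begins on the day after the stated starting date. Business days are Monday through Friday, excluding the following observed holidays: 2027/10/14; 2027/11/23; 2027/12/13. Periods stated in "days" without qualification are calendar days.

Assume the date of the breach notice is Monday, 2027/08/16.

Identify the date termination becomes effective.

Adding 32 calendar days to 2027/08/16 gives 2027/09/17, which is the last day of the mitigation period.
From Friday, 2027/09/17, 10 business days (Sep 20, Sep 21, Sep 22, Sep 23, Sep 24, Sep 27, Sep 28, Sep 29, Sep 30, Oct 1, skipping weekends) brings us to Friday, 2027/10/01, which is the last day of the waiting period.
The last day of the standstill period: 21 calendar days after 2027/10/01 is 2027/10/22.
The date termination becomes effective: 30 calendar days after 2027/10/22 is 2027/11/21.

2027/11/21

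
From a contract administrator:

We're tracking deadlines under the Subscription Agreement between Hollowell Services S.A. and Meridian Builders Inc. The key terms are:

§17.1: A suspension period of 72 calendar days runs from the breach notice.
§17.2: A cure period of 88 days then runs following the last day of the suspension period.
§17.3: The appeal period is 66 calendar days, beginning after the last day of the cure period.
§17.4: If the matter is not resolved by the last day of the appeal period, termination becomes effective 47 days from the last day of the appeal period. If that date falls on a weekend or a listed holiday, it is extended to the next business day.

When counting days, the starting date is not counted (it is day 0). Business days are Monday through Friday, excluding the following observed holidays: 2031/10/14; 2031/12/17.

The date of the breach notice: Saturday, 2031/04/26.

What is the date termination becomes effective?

The last day of the suspension period: 72 calendar days after 2031/04/26 is 2031/07/07.
Adding 88 calendar days to 2031/07/07 gives 2031/10/03, which is the last day of the cure period.
The last day of the appeal period: 66 calendar days after 2031/10/03 is 2031/12/08.
The date termination becomes effective: 47 calendar days after 2031/12/08 is 2032/01/24. That falls on a Saturday, so it rolls to the next business day, Monday, 2032/01/26.

2032/01/26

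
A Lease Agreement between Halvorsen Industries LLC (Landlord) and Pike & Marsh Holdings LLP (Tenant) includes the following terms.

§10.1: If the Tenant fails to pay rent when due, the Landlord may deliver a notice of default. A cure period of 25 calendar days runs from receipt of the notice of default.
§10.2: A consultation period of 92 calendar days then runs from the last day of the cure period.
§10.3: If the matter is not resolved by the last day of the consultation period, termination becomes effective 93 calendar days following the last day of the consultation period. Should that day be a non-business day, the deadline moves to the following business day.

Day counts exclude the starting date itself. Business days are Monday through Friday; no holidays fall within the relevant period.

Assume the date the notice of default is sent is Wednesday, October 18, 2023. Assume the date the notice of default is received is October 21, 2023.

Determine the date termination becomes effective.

The last day of the cure period: October 21, 2023 + 25 days = November 15, 2023.
The last day of the consultation period: November 15, 2023 + 92 days = February 15, 2024.
The date termination becomes effective: 93 calendar days after February 15, 2024 is May 18, 2024. That falls on a Saturday, so it rolls to the next business day, Monday, May 20, 2024.

May 20, 2024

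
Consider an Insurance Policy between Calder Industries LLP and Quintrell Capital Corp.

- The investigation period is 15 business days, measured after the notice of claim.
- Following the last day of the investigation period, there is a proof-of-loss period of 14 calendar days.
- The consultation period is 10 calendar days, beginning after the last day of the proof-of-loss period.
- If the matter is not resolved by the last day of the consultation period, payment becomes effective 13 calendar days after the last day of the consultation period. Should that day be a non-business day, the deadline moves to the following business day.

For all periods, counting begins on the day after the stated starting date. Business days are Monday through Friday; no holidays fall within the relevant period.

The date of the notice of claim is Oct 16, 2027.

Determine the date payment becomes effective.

Dec 13, 2027

The last day of the investigation period: counting 15 business days from Saturday, Oct 16, 2027 (Oct 18, Oct 19, Oct 20, Oct 21, …, Nov 3, Nov 4, Nov 5, skipping weekends) reaches Friday, Nov 5, 2027.
Adding 14 calendar days to Nov 5, 2027 gives Nov 19, 2027, which is the last day of the proof-of-loss period.
Adding 10 calendar days to Nov 19, 2027 gives Nov 29, 2027, which is the last day of the consultation period.
The date payment becomes effective: 13 calendar days after Nov 29, 2027 is Dec 12, 2027. That falls on a Sunday, so it rolls to the next business day, Monday, Dec 13, 2027.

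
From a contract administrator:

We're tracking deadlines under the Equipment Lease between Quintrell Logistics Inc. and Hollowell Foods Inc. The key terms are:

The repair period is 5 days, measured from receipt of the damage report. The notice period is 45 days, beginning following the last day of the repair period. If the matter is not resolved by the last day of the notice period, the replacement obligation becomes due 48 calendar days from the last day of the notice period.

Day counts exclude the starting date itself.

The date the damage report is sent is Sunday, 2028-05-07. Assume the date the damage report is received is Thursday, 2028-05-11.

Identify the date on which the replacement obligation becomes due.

The last day of the repair period: 2028-05-11 + 5 days = 2028-05-16.
The last day of the notice period: 2028-05-16 + 45 days = 2028-06-30.
The date on which the replacement obligation becomes due: 2028-06-30 + 48 days = 2028-08-17.

2028-08-17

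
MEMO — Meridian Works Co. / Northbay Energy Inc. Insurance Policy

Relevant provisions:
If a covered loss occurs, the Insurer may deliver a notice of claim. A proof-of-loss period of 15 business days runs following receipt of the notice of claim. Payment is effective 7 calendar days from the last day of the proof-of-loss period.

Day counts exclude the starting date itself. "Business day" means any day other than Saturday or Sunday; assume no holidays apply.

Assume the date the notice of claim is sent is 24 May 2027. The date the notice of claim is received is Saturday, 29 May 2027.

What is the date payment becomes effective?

25 June 2027

The last day of the proof-of-loss period: counting 15 business days from Saturday, 29 May 2027 (May 31, Jun 1, Jun 2, Jun 3, …, Jun 16, Jun 17, Jun 18, skipping weekends) reaches Friday, 18 June 2027.
The date payment becomes effective: 18 June 2027 + 7 days = 25 June 2027.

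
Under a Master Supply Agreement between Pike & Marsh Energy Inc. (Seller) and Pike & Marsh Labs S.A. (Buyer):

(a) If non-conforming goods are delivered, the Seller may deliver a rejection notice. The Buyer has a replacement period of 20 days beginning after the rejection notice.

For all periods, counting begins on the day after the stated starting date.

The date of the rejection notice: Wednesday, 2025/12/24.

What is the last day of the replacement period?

2026/01/13

The last day of the replacement period: 20 calendar days after 2025/12/24 is 2026/01/13.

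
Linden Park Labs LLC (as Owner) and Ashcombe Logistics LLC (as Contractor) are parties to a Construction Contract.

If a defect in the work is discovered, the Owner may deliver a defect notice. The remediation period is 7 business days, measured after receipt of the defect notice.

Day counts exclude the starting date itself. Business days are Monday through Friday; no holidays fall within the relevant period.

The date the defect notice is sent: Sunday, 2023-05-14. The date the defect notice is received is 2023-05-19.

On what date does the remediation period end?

From Friday, 2023-05-19, 7 business days (May 22, May 23, May 24, May 25, May 26, May 29, May 30, skipping weekends) brings us to Tuesday, 2023-05-30, which is the last day of the remediation period.

2023-05-30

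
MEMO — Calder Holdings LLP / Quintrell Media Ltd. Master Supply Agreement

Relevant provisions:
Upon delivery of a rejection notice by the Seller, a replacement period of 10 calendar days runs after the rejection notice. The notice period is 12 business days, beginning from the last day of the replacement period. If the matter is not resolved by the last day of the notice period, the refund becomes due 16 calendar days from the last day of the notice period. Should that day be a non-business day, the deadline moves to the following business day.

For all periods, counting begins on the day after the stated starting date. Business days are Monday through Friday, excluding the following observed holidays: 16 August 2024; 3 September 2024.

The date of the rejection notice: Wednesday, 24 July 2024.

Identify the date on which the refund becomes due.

6 September 2024

Adding 10 calendar days to 24 July 2024 gives 3 August 2024, which is the last day of the replacement period.
From Saturday, 3 August 2024, 12 business days (Aug 5, Aug 6, Aug 7, Aug 8, …, Aug 19, Aug 20, Aug 21, skipping weekends and the listed holiday on Aug 16) brings us to Wednesday, 21 August 2024, which is the last day of the notice period.
The date on which the refund becomes due: 21 August 2024 + 16 days = 6 September 2024. 6 September 2024 is a Friday and is not a listed holiday, so no roll-forward applies.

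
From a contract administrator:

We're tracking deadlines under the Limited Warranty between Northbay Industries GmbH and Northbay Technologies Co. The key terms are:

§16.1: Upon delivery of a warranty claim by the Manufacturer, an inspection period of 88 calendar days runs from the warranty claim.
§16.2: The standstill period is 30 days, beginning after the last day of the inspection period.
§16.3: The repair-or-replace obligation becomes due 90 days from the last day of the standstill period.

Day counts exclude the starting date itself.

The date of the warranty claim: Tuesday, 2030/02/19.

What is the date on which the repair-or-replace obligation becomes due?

Adding 88 calendar days to 2030/02/19 gives 2030/05/18, which is the last day of the inspection period.
Adding 30 calendar days to 2030/05/18 gives 2030/06/17, which is the last day of the standstill period.
The date on which the repair-or-replace obligation becomes due: 90 calendar days after 2030/06/17 is 2030/09/15.

2030/09/15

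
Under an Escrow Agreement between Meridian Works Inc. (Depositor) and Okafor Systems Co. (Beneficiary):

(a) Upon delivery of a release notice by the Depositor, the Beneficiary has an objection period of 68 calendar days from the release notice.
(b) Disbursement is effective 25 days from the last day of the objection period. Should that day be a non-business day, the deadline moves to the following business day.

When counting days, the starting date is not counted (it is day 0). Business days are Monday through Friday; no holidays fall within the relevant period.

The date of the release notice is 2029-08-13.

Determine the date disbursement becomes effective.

The last day of the objection period: 68 calendar days after 2029-08-13 is 2029-10-20.
The date disbursement becomes effective: 25 calendar days after 2029-10-20 is 2029-11-14. 2029-11-14 is a Wednesday, so no roll-forward applies.

2029-11-14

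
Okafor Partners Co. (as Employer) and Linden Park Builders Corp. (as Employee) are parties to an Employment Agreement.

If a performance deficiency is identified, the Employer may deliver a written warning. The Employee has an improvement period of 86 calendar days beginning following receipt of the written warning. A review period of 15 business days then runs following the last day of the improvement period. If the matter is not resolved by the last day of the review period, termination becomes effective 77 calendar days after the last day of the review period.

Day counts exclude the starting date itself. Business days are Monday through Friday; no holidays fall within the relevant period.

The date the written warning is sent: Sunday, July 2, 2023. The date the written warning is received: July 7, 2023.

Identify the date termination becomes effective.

Adding 86 calendar days to July 7, 2023 gives October 1, 2023, which is the last day of the improvement period.
The last day of the review period: 15 business days after Sunday, October 1, 2023, skipping weekends — Oct 2, Oct 3, Oct 4, Oct 5, …, Oct 18, Oct 19, Oct 20 — lands on Friday, October 20, 2023.
The date termination becomes effective: 77 calendar days after October 20, 2023 is January 5, 2024.

January 5, 2024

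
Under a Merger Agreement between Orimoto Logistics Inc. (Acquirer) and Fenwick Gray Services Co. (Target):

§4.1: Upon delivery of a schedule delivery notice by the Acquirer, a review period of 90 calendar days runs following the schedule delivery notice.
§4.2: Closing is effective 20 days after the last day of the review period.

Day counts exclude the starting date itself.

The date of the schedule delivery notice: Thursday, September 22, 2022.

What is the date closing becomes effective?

Adding 90 calendar days to September 22, 2022 gives December 21, 2022, which is the last day of the review period.
The date closing becomes effective: 20 calendar days after December 21, 2022 is January 10, 2023.

January 10, 2023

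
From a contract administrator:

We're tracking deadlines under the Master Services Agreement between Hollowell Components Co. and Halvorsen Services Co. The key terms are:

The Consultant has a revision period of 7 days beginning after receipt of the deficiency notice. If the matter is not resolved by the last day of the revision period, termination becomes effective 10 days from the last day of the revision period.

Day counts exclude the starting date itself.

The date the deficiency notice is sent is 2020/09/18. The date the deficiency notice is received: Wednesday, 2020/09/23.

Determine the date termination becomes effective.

The last day of the revision period: 7 calendar days after 2020/09/23 is 2020/09/30.
The date termination becomes effective: 2020/09/30 + 10 days = 2020/10/10.

2020/10/10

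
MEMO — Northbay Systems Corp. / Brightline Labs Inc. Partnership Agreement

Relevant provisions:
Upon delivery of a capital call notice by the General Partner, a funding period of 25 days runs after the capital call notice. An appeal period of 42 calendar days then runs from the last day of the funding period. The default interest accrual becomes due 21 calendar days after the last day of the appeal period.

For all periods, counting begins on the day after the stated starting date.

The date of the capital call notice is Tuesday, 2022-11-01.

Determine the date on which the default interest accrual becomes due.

2023-01-28

The last day of the funding period: 25 calendar days after 2022-11-01 is 2022-11-26.
The last day of the appeal period: 2022-11-26 + 42 days = 2023-01-07.
The date on which the default interest accrual becomes due: 21 calendar days after 2023-01-07 is 2023-01-28.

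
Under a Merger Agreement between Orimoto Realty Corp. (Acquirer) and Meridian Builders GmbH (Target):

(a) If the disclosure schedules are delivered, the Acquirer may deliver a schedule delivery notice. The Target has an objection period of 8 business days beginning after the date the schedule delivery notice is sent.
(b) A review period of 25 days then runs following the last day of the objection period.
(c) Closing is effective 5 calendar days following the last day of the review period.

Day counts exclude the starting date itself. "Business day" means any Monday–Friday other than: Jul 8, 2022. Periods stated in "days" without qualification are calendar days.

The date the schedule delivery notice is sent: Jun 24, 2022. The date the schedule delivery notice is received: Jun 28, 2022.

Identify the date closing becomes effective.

The last day of the objection period: counting 8 business days from Friday, Jun 24, 2022 (Jun 27, Jun 28, Jun 29, Jun 30, Jul 1, Jul 4, Jul 5, Jul 6, skipping weekends) reaches Wednesday, Jul 6, 2022.
Adding 25 calendar days to Jul 6, 2022 gives Jul 31, 2022, which is the last day of the review period.
Adding 5 calendar days to Jul 31, 2022 gives Aug 5, 2022, which is the date closing becomes effective.

Aug 5, 2022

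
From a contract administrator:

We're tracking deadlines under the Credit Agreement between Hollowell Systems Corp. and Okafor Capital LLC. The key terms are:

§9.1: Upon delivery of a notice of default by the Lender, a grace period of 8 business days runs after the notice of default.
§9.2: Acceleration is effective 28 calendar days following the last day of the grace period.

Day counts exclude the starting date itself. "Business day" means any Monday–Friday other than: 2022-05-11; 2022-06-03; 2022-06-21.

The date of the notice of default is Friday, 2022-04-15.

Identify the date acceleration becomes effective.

The last day of the grace period: 8 business days after Friday, 2022-04-15, skipping weekends — Apr 18, Apr 19, Apr 20, Apr 21, Apr 22, Apr 25, Apr 26, Apr 27 — lands on Wednesday, 2022-04-27.
The date acceleration becomes effective: 28 calendar days after 2022-04-27 is 2022-05-25.

2022-05-25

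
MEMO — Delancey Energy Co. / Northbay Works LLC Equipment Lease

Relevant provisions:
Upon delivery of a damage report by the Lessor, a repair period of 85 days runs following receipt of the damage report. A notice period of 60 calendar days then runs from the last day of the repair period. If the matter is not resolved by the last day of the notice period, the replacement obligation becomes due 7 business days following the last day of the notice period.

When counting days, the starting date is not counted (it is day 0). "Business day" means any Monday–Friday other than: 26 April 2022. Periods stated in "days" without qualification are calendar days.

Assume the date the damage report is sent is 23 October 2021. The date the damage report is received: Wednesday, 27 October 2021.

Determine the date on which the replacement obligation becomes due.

30 March 2022

Adding 85 calendar days to 27 October 2021 gives 20 January 2022, which is the last day of the repair period.
The last day of the notice period: 20 January 2022 + 60 days = 21 March 2022.
From Monday, 21 March 2022, 7 business days (Mar 22, Mar 23, Mar 24, Mar 25, Mar 28, Mar 29, Mar 30, skipping weekends) brings us to Wednesday, 30 March 2022, which is the date on which the replacement obligation becomes due.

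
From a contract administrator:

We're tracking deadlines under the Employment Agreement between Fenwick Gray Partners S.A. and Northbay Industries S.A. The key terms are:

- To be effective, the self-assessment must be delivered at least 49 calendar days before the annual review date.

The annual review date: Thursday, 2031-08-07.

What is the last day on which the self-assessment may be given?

2031-06-19

Counting back 49 calendar days from 2031-08-07 gives 2031-06-19.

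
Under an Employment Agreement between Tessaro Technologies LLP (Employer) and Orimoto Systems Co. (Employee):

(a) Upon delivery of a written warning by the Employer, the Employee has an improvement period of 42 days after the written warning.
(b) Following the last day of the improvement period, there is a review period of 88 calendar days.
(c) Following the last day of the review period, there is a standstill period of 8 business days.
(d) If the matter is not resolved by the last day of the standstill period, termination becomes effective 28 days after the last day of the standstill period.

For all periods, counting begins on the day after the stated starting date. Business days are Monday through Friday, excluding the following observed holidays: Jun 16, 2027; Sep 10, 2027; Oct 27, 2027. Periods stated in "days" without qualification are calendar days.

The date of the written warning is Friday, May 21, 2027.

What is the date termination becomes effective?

Adding 42 calendar days to May 21, 2027 gives Jul 2, 2027, which is the last day of the improvement period.
The last day of the review period: Jul 2, 2027 + 88 days = Sep 28, 2027.
The last day of the standstill period: counting 8 business days from Tuesday, Sep 28, 2027 (Sep 29, Sep 30, Oct 1, Oct 4, Oct 5, Oct 6, Oct 7, Oct 8, skipping weekends) reaches Friday, Oct 8, 2027.
The date termination becomes effective: 28 calendar days after Oct 8, 2027 is Nov 5, 2027.

Nov 5, 2027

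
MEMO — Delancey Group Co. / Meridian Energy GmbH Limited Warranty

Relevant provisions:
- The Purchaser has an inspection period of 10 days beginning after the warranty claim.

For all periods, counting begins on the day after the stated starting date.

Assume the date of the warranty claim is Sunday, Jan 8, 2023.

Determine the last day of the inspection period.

The last day of the inspection period: 10 calendar days after Jan 8, 2023 is Jan 18, 2023.

Jan 18, 2023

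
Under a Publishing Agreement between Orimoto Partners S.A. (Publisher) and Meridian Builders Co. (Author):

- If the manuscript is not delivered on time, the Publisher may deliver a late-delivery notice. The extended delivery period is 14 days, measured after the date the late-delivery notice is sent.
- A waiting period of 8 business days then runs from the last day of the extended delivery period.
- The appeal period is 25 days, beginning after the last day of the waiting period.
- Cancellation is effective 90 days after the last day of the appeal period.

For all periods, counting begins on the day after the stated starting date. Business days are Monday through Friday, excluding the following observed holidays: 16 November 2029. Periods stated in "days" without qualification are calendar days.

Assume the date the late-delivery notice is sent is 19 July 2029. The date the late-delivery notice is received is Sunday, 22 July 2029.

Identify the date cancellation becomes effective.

The last day of the extended delivery period: 14 calendar days after 19 July 2029 is 2 August 2029.
The last day of the waiting period: counting 8 business days from Thursday, 2 August 2029 (Aug 3, Aug 6, Aug 7, Aug 8, Aug 9, Aug 10, Aug 13, Aug 14, skipping weekends) reaches Tuesday, 14 August 2029.
Adding 25 calendar days to 14 August 2029 gives 8 September 2029, which is the last day of the appeal period.
The date cancellation becomes effective: 90 calendar days after 8 September 2029 is 7 December 2029.

7 December 2029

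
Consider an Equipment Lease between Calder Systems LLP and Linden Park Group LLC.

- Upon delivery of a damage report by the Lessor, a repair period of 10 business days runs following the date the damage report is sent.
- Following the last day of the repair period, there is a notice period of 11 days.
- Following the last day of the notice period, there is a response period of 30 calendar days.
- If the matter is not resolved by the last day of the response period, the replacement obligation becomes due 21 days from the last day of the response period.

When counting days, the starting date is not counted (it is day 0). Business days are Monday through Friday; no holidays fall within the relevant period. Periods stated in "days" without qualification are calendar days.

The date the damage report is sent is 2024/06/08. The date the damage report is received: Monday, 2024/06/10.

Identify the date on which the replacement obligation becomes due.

2024/08/22

From Saturday, 2024/06/08, 10 business days (Jun 10, Jun 11, Jun 12, Jun 13, Jun 14, Jun 17, Jun 18, Jun 19, Jun 20, Jun 21, skipping weekends) brings us to Friday, 2024/06/21, which is the last day of the repair period.
The last day of the notice period: 2024/06/21 + 11 days = 2024/07/02.
The last day of the response period: 30 calendar days after 2024/07/02 is 2024/08/01.
The date on which the replacement obligation becomes due: 2024/08/01 + 21 days = 2024/08/22.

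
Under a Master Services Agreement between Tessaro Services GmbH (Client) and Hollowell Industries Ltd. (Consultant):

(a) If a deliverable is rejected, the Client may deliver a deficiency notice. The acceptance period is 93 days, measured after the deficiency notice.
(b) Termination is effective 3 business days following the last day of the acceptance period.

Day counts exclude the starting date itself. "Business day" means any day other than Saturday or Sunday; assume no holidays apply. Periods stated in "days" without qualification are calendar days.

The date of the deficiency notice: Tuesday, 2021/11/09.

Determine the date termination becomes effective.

The last day of the acceptance period: 2021/11/09 + 93 days = 2022/02/10.
The date termination becomes effective: counting 3 business days from Thursday, 2022/02/10 (Feb 11, Feb 14, Feb 15, skipping weekends) reaches Tuesday, 2022/02/15.

2022/02/15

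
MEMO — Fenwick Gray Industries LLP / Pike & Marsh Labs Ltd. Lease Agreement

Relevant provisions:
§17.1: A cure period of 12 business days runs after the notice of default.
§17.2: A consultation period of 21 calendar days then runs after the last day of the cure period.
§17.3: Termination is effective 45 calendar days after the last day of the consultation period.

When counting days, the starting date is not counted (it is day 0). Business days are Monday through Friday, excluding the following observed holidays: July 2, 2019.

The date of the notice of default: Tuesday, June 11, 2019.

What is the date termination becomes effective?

September 1, 2019

From Tuesday, June 11, 2019, 12 business days (Jun 12, Jun 13, Jun 14, Jun 17, …, Jun 25, Jun 26, Jun 27, skipping weekends) brings us to Thursday, June 27, 2019, which is the last day of the cure period.
Adding 21 calendar days to June 27, 2019 gives July 18, 2019, which is the last day of the consultation period.
The date termination becomes effective: July 18, 2019 + 45 days = September 1, 2019.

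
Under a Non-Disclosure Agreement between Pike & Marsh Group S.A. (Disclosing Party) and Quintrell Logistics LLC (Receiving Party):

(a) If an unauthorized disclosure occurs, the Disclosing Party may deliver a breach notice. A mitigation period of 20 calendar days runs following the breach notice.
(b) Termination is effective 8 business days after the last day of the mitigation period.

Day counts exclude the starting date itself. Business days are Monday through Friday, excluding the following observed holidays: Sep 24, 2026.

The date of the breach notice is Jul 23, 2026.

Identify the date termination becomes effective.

The last day of the mitigation period: Jul 23, 2026 + 20 days = Aug 12, 2026.
The date termination becomes effective: counting 8 business days from Wednesday, Aug 12, 2026 (Aug 13, Aug 14, Aug 17, Aug 18, Aug 19, Aug 20, Aug 21, Aug 24, skipping weekends) reaches Monday, Aug 24, 2026.

Aug 24, 2026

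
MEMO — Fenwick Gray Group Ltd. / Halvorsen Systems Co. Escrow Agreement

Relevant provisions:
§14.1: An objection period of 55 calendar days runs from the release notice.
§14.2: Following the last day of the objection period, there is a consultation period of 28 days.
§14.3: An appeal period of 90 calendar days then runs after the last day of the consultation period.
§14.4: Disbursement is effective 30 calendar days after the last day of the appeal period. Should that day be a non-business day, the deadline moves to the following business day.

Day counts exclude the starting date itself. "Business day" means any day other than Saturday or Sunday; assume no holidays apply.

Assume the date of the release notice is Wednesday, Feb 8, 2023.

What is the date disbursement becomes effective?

Aug 30, 2023

The last day of the objection period: Feb 8, 2023 + 55 days = Apr 4, 2023.
Adding 28 calendar days to Apr 4, 2023 gives May 2, 2023, which is the last day of the consultation period.
The last day of the appeal period: 90 calendar days after May 2, 2023 is Jul 31, 2023.
Adding 30 calendar days to Jul 31, 2023 gives Aug 30, 2023, which is the date disbursement becomes effective. Aug 30, 2023 is a Wednesday, so no roll-forward applies.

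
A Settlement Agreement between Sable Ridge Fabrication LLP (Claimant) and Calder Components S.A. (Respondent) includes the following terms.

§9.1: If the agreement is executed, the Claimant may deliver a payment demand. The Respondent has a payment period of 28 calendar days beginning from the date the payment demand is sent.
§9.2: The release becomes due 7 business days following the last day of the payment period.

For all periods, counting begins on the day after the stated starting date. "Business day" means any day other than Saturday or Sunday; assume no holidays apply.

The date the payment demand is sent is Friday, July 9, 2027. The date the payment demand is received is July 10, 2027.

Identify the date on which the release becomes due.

The last day of the payment period: July 9, 2027 + 28 days = August 6, 2027.
The date on which the release becomes due: 7 business days after Friday, August 6, 2027, skipping weekends — Aug 9, Aug 10, Aug 11, Aug 12, Aug 13, Aug 16, Aug 17 — lands on Tuesday, August 17, 2027.

August 17, 2027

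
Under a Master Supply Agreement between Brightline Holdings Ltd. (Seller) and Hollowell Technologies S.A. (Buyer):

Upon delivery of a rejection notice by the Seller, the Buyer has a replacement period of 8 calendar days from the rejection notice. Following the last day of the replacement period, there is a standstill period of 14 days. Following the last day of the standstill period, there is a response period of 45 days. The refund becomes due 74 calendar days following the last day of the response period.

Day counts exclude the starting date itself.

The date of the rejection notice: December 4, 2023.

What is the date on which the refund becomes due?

April 23, 2024

Adding 8 calendar days to December 4, 2023 gives December 12, 2023, which is the last day of the replacement period.
Adding 14 calendar days to December 12, 2023 gives December 26, 2023, which is the last day of the standstill period.
The last day of the response period: December 26, 2023 + 45 days = February 9, 2024.
The date on which the refund becomes due: February 9, 2024 + 74 days = April 23, 2024.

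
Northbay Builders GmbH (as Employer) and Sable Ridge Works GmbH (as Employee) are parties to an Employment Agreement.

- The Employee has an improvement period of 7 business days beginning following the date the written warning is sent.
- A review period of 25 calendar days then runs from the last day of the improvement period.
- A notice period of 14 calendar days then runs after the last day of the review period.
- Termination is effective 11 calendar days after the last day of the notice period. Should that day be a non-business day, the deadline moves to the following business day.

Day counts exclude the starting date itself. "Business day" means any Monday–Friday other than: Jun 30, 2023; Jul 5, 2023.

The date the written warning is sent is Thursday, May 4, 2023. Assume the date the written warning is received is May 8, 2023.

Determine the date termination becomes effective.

The last day of the improvement period: counting 7 business days from Thursday, May 4, 2023 (May 5, May 8, May 9, May 10, May 11, May 12, May 15, skipping weekends) reaches Monday, May 15, 2023.
The last day of the review period: May 15, 2023 + 25 days = Jun 9, 2023.
The last day of the notice period: Jun 9, 2023 + 14 days = Jun 23, 2023.
Adding 11 calendar days to Jun 23, 2023 gives Jul 4, 2023, which is the date termination becomes effective. Jul 4, 2023 is a Tuesday and is not a listed holiday, so no roll-forward applies.

Jul 4, 2023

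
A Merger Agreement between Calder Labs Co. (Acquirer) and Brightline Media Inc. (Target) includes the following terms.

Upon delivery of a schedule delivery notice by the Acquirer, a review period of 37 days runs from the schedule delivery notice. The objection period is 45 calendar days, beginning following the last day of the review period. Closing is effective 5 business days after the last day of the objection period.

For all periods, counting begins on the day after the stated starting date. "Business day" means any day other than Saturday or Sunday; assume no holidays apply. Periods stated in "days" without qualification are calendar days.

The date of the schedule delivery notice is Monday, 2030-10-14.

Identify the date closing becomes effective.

2031-01-10

Adding 37 calendar days to 2030-10-14 gives 2030-11-20, which is the last day of the review period.
The last day of the objection period: 2030-11-20 + 45 days = 2031-01-04.
The date closing becomes effective: 5 business days after Saturday, 2031-01-04, skipping weekends — Jan 6, Jan 7, Jan 8, Jan 9, Jan 10 — lands on Friday, 2031-01-10.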